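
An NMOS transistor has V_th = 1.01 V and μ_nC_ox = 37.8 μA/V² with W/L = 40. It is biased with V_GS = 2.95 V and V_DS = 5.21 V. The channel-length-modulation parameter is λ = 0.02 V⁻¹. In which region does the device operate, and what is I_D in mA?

Saturation; I_D = 3.14 mA

k_n = μ_nC_ox · (W/L) = 1.512 mA/V².
V_ov = V_GS − V_th = 2.95 − 1.01 = 1.94 V.
Since V_DS = 5.21 V ≥ V_ov = 1.94 V, the device is in saturation.
I_D = ½ k_n V_ov² (1 + λ V_DS) = 0.5 × 1.512 × 1.94² × (1 + 0.02 × 5.21) = 3.14 mA.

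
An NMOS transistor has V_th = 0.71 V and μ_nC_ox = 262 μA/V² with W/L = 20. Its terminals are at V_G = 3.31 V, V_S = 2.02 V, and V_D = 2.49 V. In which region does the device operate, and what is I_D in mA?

Triode; I_D = 0.850 mA

V_GS = V_G − V_S = 3.31 − 2.02 = 1.29 V; V_DS = V_D − V_S = 2.49 − 2.02 = 0.47 V.
k_n = μ_nC_ox · (W/L) = 5.24 mA/V².
V_ov = V_GS − V_th = 1.29 − 0.71 = 0.58 V.
Since V_DS = 0.47 V < V_ov = 0.58 V, the device is in the triode region.
I_D = k_n [V_ov · V_DS − ½ V_DS²] = 5.24 × [0.58 × 0.47 − 0.5 × 0.47²] = 0.85 mA.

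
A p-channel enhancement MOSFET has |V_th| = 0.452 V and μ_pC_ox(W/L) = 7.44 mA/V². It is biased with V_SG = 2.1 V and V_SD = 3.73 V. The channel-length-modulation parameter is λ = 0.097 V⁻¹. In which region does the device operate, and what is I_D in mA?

Saturation; I_D = 13.8 mA

V_ov = V_SG − |V_th| = 2.1 − 0.452 = 1.65 V.
Since V_SD = 3.73 V ≥ V_ov = 1.65 V, the device is in saturation.
I_D = ½ k_p V_ov² (1 + λ V_SD) = 0.5 × 7.44 × 1.65² × (1 + 0.097 × 3.73) = 13.8 mA.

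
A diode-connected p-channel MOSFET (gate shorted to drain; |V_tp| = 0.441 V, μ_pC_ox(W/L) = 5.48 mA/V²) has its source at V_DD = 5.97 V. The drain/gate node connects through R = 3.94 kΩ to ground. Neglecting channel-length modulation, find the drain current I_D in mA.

With gate tied to drain, V_SG = V_SD ≥ V_SG − |V_tp|, so the device is in saturation.
KCL at the drain: ½ k_p (V_SG − |V_tp|)² = (V_DD − V_SG)/R.
Let x = V_SG − 0.441. Then 10.8 x² + x − 5.529 = 0, giving x = 0.671 V (positive root), so V_SG = 1.11 V.
I_D = (V_DD − V_SG)/R = (5.97 − 1.11) / 3.94 = 1.23 mA.

I_D = 1.23 mA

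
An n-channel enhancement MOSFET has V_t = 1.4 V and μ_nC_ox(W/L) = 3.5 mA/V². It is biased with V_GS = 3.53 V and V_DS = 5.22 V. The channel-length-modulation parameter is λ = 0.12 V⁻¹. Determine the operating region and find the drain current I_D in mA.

Saturation; I_D = 12.9 mA

V_ov = V_GS − V_t = 3.53 − 1.4 = 2.13 V.
Since V_DS = 5.22 V ≥ V_ov = 2.13 V, the device is in saturation.
I_D = ½ k_n V_ov² (1 + λ V_DS) = 0.5 × 3.5 × 2.13² × (1 + 0.12 × 5.22) = 12.9 mA.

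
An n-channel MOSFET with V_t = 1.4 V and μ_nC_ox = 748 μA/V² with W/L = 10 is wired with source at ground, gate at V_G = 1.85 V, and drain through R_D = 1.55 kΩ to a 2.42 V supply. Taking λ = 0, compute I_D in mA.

V_GS = V_G = 1.85 V, so V_ov = 1.85 − 1.4 = 0.45 V.
k_n = μ_nC_ox · (W/L) = 7.48 mA/V².
Assume saturation: I_D = ½ k_n V_ov² = 0.5 × 7.48 × 0.45² = 0.757 mA, giving V_DS = V_DD − I_D R_D = 2.42 − 0.757 × 1.55 = 1.25 V.
V_DS = 1.25 V ≥ V_ov = 0.45 V, confirming saturation.

I_D = 0.757 mA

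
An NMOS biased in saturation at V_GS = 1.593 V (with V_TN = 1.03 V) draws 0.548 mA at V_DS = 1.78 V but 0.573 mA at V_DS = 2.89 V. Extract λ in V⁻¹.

With V_GS fixed, I_D ∝ (1 + λ V_DS) in saturation, so I_D2/I_D1 = (1 + λ V_DS2)/(1 + λ V_DS1).
0.573/0.548 = 1.046 = (1 + 2.89 λ)/(1 + 1.78 λ).
Solving: λ (I_D1 V_DS2 − I_D2 V_DS1) = I_D2 − I_D1, so λ = (0.573 − 0.548) / (0.548 × 2.89 − 0.573 × 1.78) = 0.025 / 0.564 = 0.0443 V⁻¹.

λ = 0.0443 V⁻¹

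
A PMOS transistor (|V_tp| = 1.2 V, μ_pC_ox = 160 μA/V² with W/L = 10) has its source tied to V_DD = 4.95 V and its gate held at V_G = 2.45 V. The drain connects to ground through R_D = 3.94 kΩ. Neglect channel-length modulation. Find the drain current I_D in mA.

I_D = 1.08 mA

V_SG = V_DD − V_G = 4.95 − 2.45 = 2.5 V, so V_ov = 2.5 − 1.2 = 1.3 V.
k_p = μ_pC_ox · (W/L) = 1.6 mA/V².
Assume saturation: I_D = ½ k_p V_ov² = 0.5 × 1.6 × 1.3² = 1.35 mA, giving V_SD = V_DD − I_D R_D = 4.95 − 1.35 × 3.94 = -0.377 V.
But -0.377 V < V_ov = 1.3 V, so the device is actually in triode.
In triode I_D = k_p[V_ov V_SD − ½ V_SD²] and I_D = (V_DD − V_SD)/R_D. Equating: 3.15 V_SD² − 9.195 V_SD + 4.95 = 0, giving V_SD = 0.712 V (the root below V_ov).
I_D = (4.95 − 0.712) / 3.94 = 1.08 mA.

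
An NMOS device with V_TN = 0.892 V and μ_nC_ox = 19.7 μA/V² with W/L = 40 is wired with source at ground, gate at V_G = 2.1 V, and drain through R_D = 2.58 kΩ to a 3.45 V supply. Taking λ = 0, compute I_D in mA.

I_D = 0.575 mA

V_GS = V_G = 2.1 V, so V_ov = 2.1 − 0.892 = 1.21 V.
k_n = μ_nC_ox · (W/L) = 0.788 mA/V².
Assume saturation: I_D = ½ k_n V_ov² = 0.5 × 0.788 × 1.21² = 0.575 mA, giving V_DS = V_DD − I_D R_D = 3.45 − 0.575 × 2.58 = 1.97 V.
V_DS = 1.97 V ≥ V_ov = 1.21 V, confirming saturation.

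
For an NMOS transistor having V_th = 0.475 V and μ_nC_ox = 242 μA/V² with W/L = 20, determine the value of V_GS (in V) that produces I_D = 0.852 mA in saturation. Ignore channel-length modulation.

k_n = μ_nC_ox · (W/L) = 4.84 mA/V².
In saturation I_D = ½ k_n (V_GS − V_th)², so V_GS − V_th = √(2 I_D / k_n) = √(2 × 0.852 / 4.84) = 0.593 V.
V_GS = 0.475 + 0.593 = 1.07 V.

V_GS = 1.07 V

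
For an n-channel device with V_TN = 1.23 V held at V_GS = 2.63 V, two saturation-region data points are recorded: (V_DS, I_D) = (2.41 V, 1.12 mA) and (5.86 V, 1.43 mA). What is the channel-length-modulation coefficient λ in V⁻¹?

λ = 0.0995 V⁻¹

With V_GS fixed, I_D ∝ (1 + λ V_DS) in saturation, so I_D2/I_D1 = (1 + λ V_DS2)/(1 + λ V_DS1).
1.43/1.12 = 1.277 = (1 + 5.86 λ)/(1 + 2.41 λ).
Solving: λ (I_D1 V_DS2 − I_D2 V_DS1) = I_D2 − I_D1, so λ = (1.43 − 1.12) / (1.12 × 5.86 − 1.43 × 2.41) = 0.31 / 3.12 = 0.0995 V⁻¹.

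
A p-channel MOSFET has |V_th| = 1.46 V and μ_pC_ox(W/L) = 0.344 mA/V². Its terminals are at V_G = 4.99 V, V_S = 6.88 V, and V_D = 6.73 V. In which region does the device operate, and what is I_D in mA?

Triode; I_D = 0.0183 mA

V_SG = V_S − V_G = 6.88 − 4.99 = 1.89 V; V_SD = V_S − V_D = 6.88 − 6.73 = 0.15 V.
V_ov = V_SG − |V_th| = 1.89 − 1.46 = 0.43 V.
Since V_SD = 0.15 V < V_ov = 0.43 V, the device is in the triode region.
I_D = k_p [V_ov · V_SD − ½ V_SD²] = 0.344 × [0.43 × 0.15 − 0.5 × 0.15²] = 0.0183 mA.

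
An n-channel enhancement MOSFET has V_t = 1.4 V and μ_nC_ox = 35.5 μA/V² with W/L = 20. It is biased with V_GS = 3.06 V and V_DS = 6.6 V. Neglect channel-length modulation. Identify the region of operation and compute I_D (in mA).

k_n = μ_nC_ox · (W/L) = 0.71 mA/V².
V_ov = V_GS − V_t = 3.06 − 1.4 = 1.66 V.
Since V_DS = 6.6 V ≥ V_ov = 1.66 V, the device is in saturation.
I_D = ½ k_n V_ov² = 0.5 × 0.71 × 1.66² = 0.978 mA.

Saturation; I_D = 0.978 mA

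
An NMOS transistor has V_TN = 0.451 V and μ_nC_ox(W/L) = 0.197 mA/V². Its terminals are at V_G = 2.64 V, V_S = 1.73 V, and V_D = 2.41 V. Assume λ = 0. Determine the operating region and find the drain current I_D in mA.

V_GS = V_G − V_S = 2.64 − 1.73 = 0.91 V; V_DS = V_D − V_S = 2.41 − 1.73 = 0.68 V.
V_ov = V_GS − V_TN = 0.91 − 0.451 = 0.459 V.
Since V_DS = 0.68 V ≥ V_ov = 0.459 V, the device is in saturation.
I_D = ½ k_n V_ov² = 0.5 × 0.197 × 0.459² = 0.0208 mA.

Saturation; I_D = 0.0208 mA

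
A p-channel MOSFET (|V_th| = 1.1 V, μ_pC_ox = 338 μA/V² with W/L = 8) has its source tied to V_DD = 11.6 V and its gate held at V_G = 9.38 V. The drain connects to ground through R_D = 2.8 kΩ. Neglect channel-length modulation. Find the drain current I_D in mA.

V_SG = V_DD − V_G = 11.6 − 9.38 = 2.22 V, so V_ov = 2.22 − 1.1 = 1.12 V.
k_p = μ_pC_ox · (W/L) = 2.704 mA/V².
Assume saturation: I_D = ½ k_p V_ov² = 0.5 × 2.704 × 1.12² = 1.7 mA, giving V_SD = V_DD − I_D R_D = 11.6 − 1.7 × 2.8 = 6.85 V.
V_SD = 6.85 V ≥ V_ov = 1.12 V, confirming saturation.

I_D = 1.70 mA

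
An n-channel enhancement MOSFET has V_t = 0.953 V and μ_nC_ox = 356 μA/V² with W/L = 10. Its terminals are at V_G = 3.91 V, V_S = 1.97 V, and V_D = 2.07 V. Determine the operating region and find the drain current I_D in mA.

V_GS = V_G − V_S = 3.91 − 1.97 = 1.94 V; V_DS = V_D − V_S = 2.07 − 1.97 = 0.1 V.
k_n = μ_nC_ox · (W/L) = 3.56 mA/V².
V_ov = V_GS − V_t = 1.94 − 0.953 = 0.987 V.
Since V_DS = 0.1 V < V_ov = 0.987 V, the device is in the triode region.
I_D = k_n [V_ov · V_DS − ½ V_DS²] = 3.56 × [0.987 × 0.1 − 0.5 × 0.1²] = 0.334 mA.

Triode; I_D = 0.334 mA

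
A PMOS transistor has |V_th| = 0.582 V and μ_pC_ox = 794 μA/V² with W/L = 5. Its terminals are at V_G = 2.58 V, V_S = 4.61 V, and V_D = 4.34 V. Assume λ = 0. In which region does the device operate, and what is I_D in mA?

Triode; I_D = 1.41 mA

V_SG = V_S − V_G = 4.61 − 2.58 = 2.03 V; V_SD = V_S − V_D = 4.61 − 4.34 = 0.27 V.
k_p = μ_pC_ox · (W/L) = 3.97 mA/V².
V_ov = V_SG − |V_th| = 2.03 − 0.582 = 1.45 V.
Since V_SD = 0.27 V < V_ov = 1.45 V, the device is in the triode region.
I_D = k_p [V_ov · V_SD − ½ V_SD²] = 3.97 × [1.45 × 0.27 − 0.5 × 0.27²] = 1.41 mA.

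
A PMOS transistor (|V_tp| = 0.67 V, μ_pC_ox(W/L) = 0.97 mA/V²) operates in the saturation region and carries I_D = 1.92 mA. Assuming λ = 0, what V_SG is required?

V_SG = 2.66 V

In saturation I_D = ½ k_p (V_SG − |V_tp|)², so V_SG − |V_tp| = √(2 I_D / k_p) = √(2 × 1.92 / 0.97) = 1.99 V.
V_SG = 0.67 + 1.99 = 2.66 V.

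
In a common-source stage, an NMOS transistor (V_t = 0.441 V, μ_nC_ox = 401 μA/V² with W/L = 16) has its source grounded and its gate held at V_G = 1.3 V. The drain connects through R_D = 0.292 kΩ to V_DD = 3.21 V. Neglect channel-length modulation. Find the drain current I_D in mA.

V_GS = V_G = 1.3 V, so V_ov = 1.3 − 0.441 = 0.859 V.
k_n = μ_nC_ox · (W/L) = 6.416 mA/V².
Assume saturation: I_D = ½ k_n V_ov² = 0.5 × 6.416 × 0.859² = 2.37 mA, giving V_DS = V_DD − I_D R_D = 3.21 − 2.37 × 0.292 = 2.52 V.
V_DS = 2.52 V ≥ V_ov = 0.859 V, confirming saturation.

I_D = 2.37 mA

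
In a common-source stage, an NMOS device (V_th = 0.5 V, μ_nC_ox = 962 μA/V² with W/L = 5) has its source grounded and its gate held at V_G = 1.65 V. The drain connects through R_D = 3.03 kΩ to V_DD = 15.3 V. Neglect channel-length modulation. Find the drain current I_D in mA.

V_GS = V_G = 1.65 V, so V_ov = 1.65 − 0.5 = 1.15 V.
k_n = μ_nC_ox · (W/L) = 4.81 mA/V².
Assume saturation: I_D = ½ k_n V_ov² = 0.5 × 4.81 × 1.15² = 3.18 mA, giving V_DS = V_DD − I_D R_D = 15.3 − 3.18 × 3.03 = 5.66 V.
V_DS = 5.66 V ≥ V_ov = 1.15 V, confirming saturation.

I_D = 3.18 mA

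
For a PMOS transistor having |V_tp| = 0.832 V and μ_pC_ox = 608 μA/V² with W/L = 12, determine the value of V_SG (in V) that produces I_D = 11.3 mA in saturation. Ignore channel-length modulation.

k_p = μ_pC_ox · (W/L) = 7.296 mA/V².
In saturation I_D = ½ k_p (V_SG − |V_tp|)², so V_SG − |V_tp| = √(2 I_D / k_p) = √(2 × 11.3 / 7.296) = 1.76 V.
V_SG = 0.832 + 1.76 = 2.59 V.

V_SG = 2.59 V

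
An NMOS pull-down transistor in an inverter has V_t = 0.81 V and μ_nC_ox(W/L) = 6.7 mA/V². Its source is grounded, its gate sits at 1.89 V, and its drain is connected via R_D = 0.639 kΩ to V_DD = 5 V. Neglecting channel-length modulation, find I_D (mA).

V_GS = V_G = 1.89 V, so V_ov = 1.89 − 0.81 = 1.08 V.
Assume saturation: I_D = ½ k_n V_ov² = 0.5 × 6.7 × 1.08² = 3.91 mA, giving V_DS = V_DD − I_D R_D = 5 − 3.91 × 0.639 = 2.5 V.
V_DS = 2.5 V ≥ V_ov = 1.08 V, confirming saturation.

I_D = 3.91 mA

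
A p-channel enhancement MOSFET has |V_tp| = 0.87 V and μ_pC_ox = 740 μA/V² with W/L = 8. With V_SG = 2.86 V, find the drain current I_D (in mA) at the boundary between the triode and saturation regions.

At the boundary V_SD = V_ov = V_SG − |V_tp| = 2.86 − 0.87 = 1.99 V.
k_p = μ_pC_ox · (W/L) = 5.92 mA/V².
I_D = ½ k_p V_ov² = 0.5 × 5.92 × 1.99² = 11.7 mA.

I_D = 11.7 mA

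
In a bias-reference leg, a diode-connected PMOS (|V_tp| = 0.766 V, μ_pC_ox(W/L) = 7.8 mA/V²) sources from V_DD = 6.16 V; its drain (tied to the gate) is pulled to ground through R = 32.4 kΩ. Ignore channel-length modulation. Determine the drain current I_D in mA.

With gate tied to drain, V_SG = V_SD ≥ V_SG − |V_tp|, so the device is in saturation.
KCL at the drain: ½ k_p (V_SG − |V_tp|)² = (V_DD − V_SG)/R.
Let x = V_SG − 0.766. Then 126 x² + x − 5.394 = 0, giving x = 0.203 V (positive root), so V_SG = 0.969 V.
I_D = (V_DD − V_SG)/R = (6.16 − 0.969) / 32.4 = 0.16 mA.

I_D = 0.160 mA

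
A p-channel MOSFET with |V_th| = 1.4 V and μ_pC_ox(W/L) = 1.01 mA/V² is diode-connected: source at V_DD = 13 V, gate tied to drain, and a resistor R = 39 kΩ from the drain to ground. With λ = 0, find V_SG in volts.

With gate tied to drain, V_SG = V_SD ≥ V_SG − |V_th|, so the device is in saturation.
KCL at the drain: ½ k_p (V_SG − |V_th|)² = (V_DD − V_SG)/R.
Let x = V_SG − 1.4. Then 19.7 x² + x − 11.6 = 0, giving x = 0.742 V (positive root), so V_SG = 2.14 V.
I_D = (V_DD − V_SG)/R = (13 − 2.14) / 39 = 0.278 mA.

V_SG = 2.14 V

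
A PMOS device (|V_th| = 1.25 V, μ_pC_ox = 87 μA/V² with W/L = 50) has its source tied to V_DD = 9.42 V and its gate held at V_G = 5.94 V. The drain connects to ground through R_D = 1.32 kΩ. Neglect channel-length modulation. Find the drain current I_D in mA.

I_D = 6.51 mA

V_SG = V_DD − V_G = 9.42 − 5.94 = 3.48 V, so V_ov = 3.48 − 1.25 = 2.23 V.
k_p = μ_pC_ox · (W/L) = 4.35 mA/V².
Assume saturation: I_D = ½ k_p V_ov² = 0.5 × 4.35 × 2.23² = 10.8 mA, giving V_SD = V_DD − I_D R_D = 9.42 − 10.8 × 1.32 = -4.86 V.
But -4.86 V < V_ov = 2.23 V, so the device is actually in triode.
In triode I_D = k_p[V_ov V_SD − ½ V_SD²] and I_D = (V_DD − V_SD)/R_D. Equating: 2.87 V_SD² − 13.8 V_SD + 9.42 = 0, giving V_SD = 0.823 V (the root below V_ov).
I_D = (9.42 − 0.823) / 1.32 = 6.51 mA.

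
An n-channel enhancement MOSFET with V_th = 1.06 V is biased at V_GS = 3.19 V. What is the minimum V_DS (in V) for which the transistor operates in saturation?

The boundary between triode and saturation is V_DS = V_GS − V_th = V_ov.
V_ov = 3.19 − 1.06 = 2.13 V.

V_DS,sat = 2.13 V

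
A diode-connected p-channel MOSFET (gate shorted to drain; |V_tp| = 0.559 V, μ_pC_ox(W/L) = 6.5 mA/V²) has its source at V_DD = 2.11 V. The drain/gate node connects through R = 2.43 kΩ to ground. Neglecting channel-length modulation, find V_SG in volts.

V_SG = 0.943 V

With gate tied to drain, V_SG = V_SD ≥ V_SG − |V_tp|, so the device is in saturation.
KCL at the drain: ½ k_p (V_SG − |V_tp|)² = (V_DD − V_SG)/R.
Let x = V_SG − 0.559. Then 7.9 x² + x − 1.551 = 0, giving x = 0.384 V (positive root), so V_SG = 0.943 V.
I_D = (V_DD − V_SG)/R = (2.11 − 0.943) / 2.43 = 0.48 mA.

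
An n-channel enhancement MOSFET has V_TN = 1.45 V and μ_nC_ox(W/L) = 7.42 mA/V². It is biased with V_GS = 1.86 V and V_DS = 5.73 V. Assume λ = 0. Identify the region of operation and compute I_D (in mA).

Saturation; I_D = 0.624 mA

V_ov = V_GS − V_TN = 1.86 − 1.45 = 0.41 V.
Since V_DS = 5.73 V ≥ V_ov = 0.41 V, the device is in saturation.
I_D = ½ k_n V_ov² = 0.5 × 7.42 × 0.41² = 0.624 mA.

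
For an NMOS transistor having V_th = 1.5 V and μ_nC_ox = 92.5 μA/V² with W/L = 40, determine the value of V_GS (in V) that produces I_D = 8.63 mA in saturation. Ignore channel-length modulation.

V_GS = 3.66 V

k_n = μ_nC_ox · (W/L) = 3.7 mA/V².
In saturation I_D = ½ k_n (V_GS − V_th)², so V_GS − V_th = √(2 I_D / k_n) = √(2 × 8.63 / 3.7) = 2.16 V.
V_GS = 1.5 + 2.16 = 3.66 V.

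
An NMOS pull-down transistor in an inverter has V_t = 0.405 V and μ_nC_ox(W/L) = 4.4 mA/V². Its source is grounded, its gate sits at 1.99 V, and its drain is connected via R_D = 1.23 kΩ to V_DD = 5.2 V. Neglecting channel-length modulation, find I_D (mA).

V_GS = V_G = 1.99 V, so V_ov = 1.99 − 0.405 = 1.58 V.
Assume saturation: I_D = ½ k_n V_ov² = 0.5 × 4.4 × 1.58² = 5.53 mA, giving V_DS = V_DD − I_D R_D = 5.2 − 5.53 × 1.23 = -1.6 V.
But -1.6 V < V_ov = 1.58 V, so the device is actually in triode.
In triode I_D = k_n[V_ov V_DS − ½ V_DS²] and I_D = (V_DD − V_DS)/R_D. Equating: 2.71 V_DS² − 9.578 V_DS + 5.2 = 0, giving V_DS = 0.67 V (the root below V_ov).
I_D = (5.2 − 0.67) / 1.23 = 3.68 mA.

I_D = 3.68 mA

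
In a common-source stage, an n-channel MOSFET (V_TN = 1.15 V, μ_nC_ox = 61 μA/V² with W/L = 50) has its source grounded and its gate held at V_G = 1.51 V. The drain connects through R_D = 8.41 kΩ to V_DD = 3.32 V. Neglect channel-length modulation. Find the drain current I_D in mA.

V_GS = V_G = 1.51 V, so V_ov = 1.51 − 1.15 = 0.36 V.
k_n = μ_nC_ox · (W/L) = 3.05 mA/V².
Assume saturation: I_D = ½ k_n V_ov² = 0.5 × 3.05 × 0.36² = 0.198 mA, giving V_DS = V_DD − I_D R_D = 3.32 − 0.198 × 8.41 = 1.66 V.
V_DS = 1.66 V ≥ V_ov = 0.36 V, confirming saturation.

I_D = 0.198 mA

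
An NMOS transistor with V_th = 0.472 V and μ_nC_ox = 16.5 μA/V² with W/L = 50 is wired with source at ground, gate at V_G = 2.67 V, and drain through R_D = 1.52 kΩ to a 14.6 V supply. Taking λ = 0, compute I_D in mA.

I_D = 1.99 mA

V_GS = V_G = 2.67 V, so V_ov = 2.67 − 0.472 = 2.2 V.
k_n = μ_nC_ox · (W/L) = 0.825 mA/V².
Assume saturation: I_D = ½ k_n V_ov² = 0.5 × 0.825 × 2.2² = 1.99 mA, giving V_DS = V_DD − I_D R_D = 14.6 − 1.99 × 1.52 = 11.6 V.
V_DS = 11.6 V ≥ V_ov = 2.2 V, confirming saturation.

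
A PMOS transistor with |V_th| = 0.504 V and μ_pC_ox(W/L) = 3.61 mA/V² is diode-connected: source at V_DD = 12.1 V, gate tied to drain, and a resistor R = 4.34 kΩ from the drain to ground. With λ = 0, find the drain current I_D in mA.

With gate tied to drain, V_SG = V_SD ≥ V_SG − |V_th|, so the device is in saturation.
KCL at the drain: ½ k_p (V_SG − |V_th|)² = (V_DD − V_SG)/R.
Let x = V_SG − 0.504. Then 7.83 x² + x − 11.6 = 0, giving x = 1.15 V (positive root), so V_SG = 1.66 V.
I_D = (V_DD − V_SG)/R = (12.1 − 1.66) / 4.34 = 2.41 mA.

I_D = 2.41 mA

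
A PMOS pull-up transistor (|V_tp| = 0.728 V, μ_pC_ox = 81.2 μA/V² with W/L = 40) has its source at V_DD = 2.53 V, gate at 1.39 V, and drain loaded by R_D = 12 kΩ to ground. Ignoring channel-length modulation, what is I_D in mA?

I_D = 0.195 mA

V_SG = V_DD − V_G = 2.53 − 1.39 = 1.14 V, so V_ov = 1.14 − 0.728 = 0.412 V.
k_p = μ_pC_ox · (W/L) = 3.248 mA/V².
Assume saturation: I_D = ½ k_p V_ov² = 0.5 × 3.248 × 0.412² = 0.276 mA, giving V_SD = V_DD − I_D R_D = 2.53 − 0.276 × 12 = -0.778 V.
But -0.778 V < V_ov = 0.412 V, so the device is actually in triode.
In triode I_D = k_p[V_ov V_SD − ½ V_SD²] and I_D = (V_DD − V_SD)/R_D. Equating: 19.5 V_SD² − 17.06 V_SD + 2.53 = 0, giving V_SD = 0.189 V (the root below V_ov).
I_D = (2.53 − 0.189) / 12 = 0.195 mA.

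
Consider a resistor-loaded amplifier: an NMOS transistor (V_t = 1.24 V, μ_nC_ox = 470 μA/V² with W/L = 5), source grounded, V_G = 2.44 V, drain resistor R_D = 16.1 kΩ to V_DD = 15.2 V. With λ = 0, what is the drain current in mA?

V_GS = V_G = 2.44 V, so V_ov = 2.44 − 1.24 = 1.2 V.
k_n = μ_nC_ox · (W/L) = 2.35 mA/V².
Assume saturation: I_D = ½ k_n V_ov² = 0.5 × 2.35 × 1.2² = 1.69 mA, giving V_DS = V_DD − I_D R_D = 15.2 − 1.69 × 16.1 = -12 V.
But -12 V < V_ov = 1.2 V, so the device is actually in triode.
In triode I_D = k_n[V_ov V_DS − ½ V_DS²] and I_D = (V_DD − V_DS)/R_D. Equating: 18.9 V_DS² − 46.4 V_DS + 15.2 = 0, giving V_DS = 0.389 V (the root below V_ov).
I_D = (15.2 − 0.389) / 16.1 = 0.92 mA.

I_D = 0.920 mA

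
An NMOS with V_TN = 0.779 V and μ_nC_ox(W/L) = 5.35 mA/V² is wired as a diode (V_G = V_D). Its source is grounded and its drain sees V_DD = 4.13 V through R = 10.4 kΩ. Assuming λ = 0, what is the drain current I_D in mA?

With gate tied to drain, V_GS = V_DS ≥ V_GS − V_TN, so the device is in saturation.
KCL at the drain: ½ k_n (V_GS − V_TN)² = (V_DD − V_GS)/R.
Let x = V_GS − 0.779. Then 27.8 x² + x − 3.351 = 0, giving x = 0.33 V (positive root), so V_GS = 1.11 V.
I_D = (V_DD − V_GS)/R = (4.13 − 1.11) / 10.4 = 0.291 mA.

I_D = 0.291 mA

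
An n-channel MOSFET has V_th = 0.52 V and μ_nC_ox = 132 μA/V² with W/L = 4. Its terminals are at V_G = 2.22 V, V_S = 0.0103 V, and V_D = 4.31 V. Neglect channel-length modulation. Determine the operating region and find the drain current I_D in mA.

Saturation; I_D = 0.754 mA

V_GS = V_G − V_S = 2.22 − 0.0103 = 2.21 V; V_DS = V_D − V_S = 4.31 − 0.0103 = 4.3 V.
k_n = μ_nC_ox · (W/L) = 0.528 mA/V².
V_ov = V_GS − V_th = 2.21 − 0.52 = 1.69 V.
Since V_DS = 4.3 V ≥ V_ov = 1.69 V, the device is in saturation.
I_D = ½ k_n V_ov² = 0.5 × 0.528 × 1.69² = 0.754 mA.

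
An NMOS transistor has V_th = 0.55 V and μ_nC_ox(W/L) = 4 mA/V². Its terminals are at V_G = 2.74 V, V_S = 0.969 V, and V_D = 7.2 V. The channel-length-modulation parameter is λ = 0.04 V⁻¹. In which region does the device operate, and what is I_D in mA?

Saturation; I_D = 3.72 mA

V_GS = V_G − V_S = 2.74 − 0.969 = 1.77 V; V_DS = V_D − V_S = 7.2 − 0.969 = 6.23 V.
V_ov = V_GS − V_th = 1.77 − 0.55 = 1.22 V.
Since V_DS = 6.23 V ≥ V_ov = 1.22 V, the device is in saturation.
I_D = ½ k_n V_ov² (1 + λ V_DS) = 0.5 × 4 × 1.22² × (1 + 0.04 × 6.23) = 3.72 mA.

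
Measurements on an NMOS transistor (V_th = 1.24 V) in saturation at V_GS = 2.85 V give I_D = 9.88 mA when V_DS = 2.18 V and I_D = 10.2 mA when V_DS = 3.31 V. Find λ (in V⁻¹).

λ = 0.0306 V⁻¹

With V_GS fixed, I_D ∝ (1 + λ V_DS) in saturation, so I_D2/I_D1 = (1 + λ V_DS2)/(1 + λ V_DS1).
10.2/9.88 = 1.032 = (1 + 3.31 λ)/(1 + 2.18 λ).
Solving: λ (I_D1 V_DS2 − I_D2 V_DS1) = I_D2 − I_D1, so λ = (10.2 − 9.88) / (9.88 × 3.31 − 10.2 × 2.18) = 0.32 / 10.5 = 0.0306 V⁻¹.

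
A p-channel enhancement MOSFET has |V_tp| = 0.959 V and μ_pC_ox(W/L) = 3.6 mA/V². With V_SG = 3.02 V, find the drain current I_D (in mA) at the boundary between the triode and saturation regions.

At the boundary V_SD = V_ov = V_SG − |V_tp| = 3.02 − 0.959 = 2.06 V.
I_D = ½ k_p V_ov² = 0.5 × 3.6 × 2.06² = 7.65 mA.

I_D = 7.65 mA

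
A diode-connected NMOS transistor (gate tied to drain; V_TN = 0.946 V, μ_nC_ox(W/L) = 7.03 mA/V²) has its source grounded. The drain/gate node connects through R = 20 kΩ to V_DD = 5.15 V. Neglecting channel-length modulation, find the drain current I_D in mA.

With gate tied to drain, V_GS = V_DS ≥ V_GS − V_TN, so the device is in saturation.
KCL at the drain: ½ k_n (V_GS − V_TN)² = (V_DD − V_GS)/R.
Let x = V_GS − 0.946. Then 70.3 x² + x − 4.204 = 0, giving x = 0.238 V (positive root), so V_GS = 1.18 V.
I_D = (V_DD − V_GS)/R = (5.15 − 1.18) / 20 = 0.198 mA.

I_D = 0.198 mA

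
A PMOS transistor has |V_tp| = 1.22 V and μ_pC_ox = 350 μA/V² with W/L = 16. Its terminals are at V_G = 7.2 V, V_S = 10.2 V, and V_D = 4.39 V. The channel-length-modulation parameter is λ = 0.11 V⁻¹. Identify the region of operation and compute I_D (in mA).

V_SG = V_S − V_G = 10.2 − 7.2 = 3 V; V_SD = V_S − V_D = 10.2 − 4.39 = 5.81 V.
k_p = μ_pC_ox · (W/L) = 5.6 mA/V².
V_ov = V_SG − |V_tp| = 3 − 1.22 = 1.78 V.
Since V_SD = 5.81 V ≥ V_ov = 1.78 V, the device is in saturation.
I_D = ½ k_p V_ov² (1 + λ V_SD) = 0.5 × 5.6 × 1.78² × (1 + 0.11 × 5.81) = 14.5 mA.

Saturation; I_D = 14.5 mA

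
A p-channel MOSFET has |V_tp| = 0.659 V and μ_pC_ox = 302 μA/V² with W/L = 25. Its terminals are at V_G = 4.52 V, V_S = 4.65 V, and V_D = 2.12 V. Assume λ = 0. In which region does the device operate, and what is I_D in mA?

Cutoff; I_D = 0 mA

V_SG = V_S − V_G = 4.65 − 4.52 = 0.13 V; V_SD = V_S − V_D = 4.65 − 2.12 = 2.53 V.
V_SG = 0.13 V < |V_tp| = 0.659 V, so the transistor is in cutoff.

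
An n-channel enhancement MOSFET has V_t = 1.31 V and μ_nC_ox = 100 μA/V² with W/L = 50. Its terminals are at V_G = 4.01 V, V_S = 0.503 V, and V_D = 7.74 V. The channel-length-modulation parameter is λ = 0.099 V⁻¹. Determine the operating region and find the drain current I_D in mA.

Saturation; I_D = 20.7 mA

V_GS = V_G − V_S = 4.01 − 0.503 = 3.51 V; V_DS = V_D − V_S = 7.74 − 0.503 = 7.24 V.
k_n = μ_nC_ox · (W/L) = 5 mA/V².
V_ov = V_GS − V_t = 3.51 − 1.31 = 2.2 V.
Since V_DS = 7.24 V ≥ V_ov = 2.2 V, the device is in saturation.
I_D = ½ k_n V_ov² (1 + λ V_DS) = 0.5 × 5 × 2.2² × (1 + 0.099 × 7.24) = 20.7 mA.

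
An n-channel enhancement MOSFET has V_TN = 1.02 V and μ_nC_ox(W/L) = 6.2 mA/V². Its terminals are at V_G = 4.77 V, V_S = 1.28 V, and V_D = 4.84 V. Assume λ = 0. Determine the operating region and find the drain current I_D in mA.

V_GS = V_G − V_S = 4.77 − 1.28 = 3.49 V; V_DS = V_D − V_S = 4.84 − 1.28 = 3.56 V.
V_ov = V_GS − V_TN = 3.49 − 1.02 = 2.47 V.
Since V_DS = 3.56 V ≥ V_ov = 2.47 V, the device is in saturation.
I_D = ½ k_n V_ov² = 0.5 × 6.2 × 2.47² = 18.9 mA.

Saturation; I_D = 18.9 mA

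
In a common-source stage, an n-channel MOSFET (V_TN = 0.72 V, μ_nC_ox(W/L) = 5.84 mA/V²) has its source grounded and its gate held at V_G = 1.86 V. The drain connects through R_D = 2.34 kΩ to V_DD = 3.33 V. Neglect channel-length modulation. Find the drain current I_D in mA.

V_GS = V_G = 1.86 V, so V_ov = 1.86 − 0.72 = 1.14 V.
Assume saturation: I_D = ½ k_n V_ov² = 0.5 × 5.84 × 1.14² = 3.79 mA, giving V_DS = V_DD − I_D R_D = 3.33 − 3.79 × 2.34 = -5.55 V.
But -5.55 V < V_ov = 1.14 V, so the device is actually in triode.
In triode I_D = k_n[V_ov V_DS − ½ V_DS²] and I_D = (V_DD − V_DS)/R_D. Equating: 6.83 V_DS² − 16.58 V_DS + 3.33 = 0, giving V_DS = 0.221 V (the root below V_ov).
I_D = (3.33 − 0.221) / 2.34 = 1.33 mA.

I_D = 1.33 mA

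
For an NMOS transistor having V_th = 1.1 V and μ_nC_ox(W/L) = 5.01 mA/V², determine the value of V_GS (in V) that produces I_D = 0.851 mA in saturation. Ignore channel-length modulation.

V_GS = 1.68 V

In saturation I_D = ½ k_n (V_GS − V_th)², so V_GS − V_th = √(2 I_D / k_n) = √(2 × 0.851 / 5.01) = 0.583 V.
V_GS = 1.1 + 0.583 = 1.68 V.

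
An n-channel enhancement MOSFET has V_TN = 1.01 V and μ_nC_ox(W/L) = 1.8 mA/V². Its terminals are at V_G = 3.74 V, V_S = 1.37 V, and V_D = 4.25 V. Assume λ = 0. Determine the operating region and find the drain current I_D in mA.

V_GS = V_G − V_S = 3.74 − 1.37 = 2.37 V; V_DS = V_D − V_S = 4.25 − 1.37 = 2.88 V.
V_ov = V_GS − V_TN = 2.37 − 1.01 = 1.36 V.
Since V_DS = 2.88 V ≥ V_ov = 1.36 V, the device is in saturation.
I_D = ½ k_n V_ov² = 0.5 × 1.8 × 1.36² = 1.66 mA.

Saturation; I_D = 1.66 mA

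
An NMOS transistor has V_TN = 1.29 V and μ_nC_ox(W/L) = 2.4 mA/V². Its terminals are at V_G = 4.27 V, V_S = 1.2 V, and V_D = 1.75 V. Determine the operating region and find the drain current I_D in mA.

V_GS = V_G − V_S = 4.27 − 1.2 = 3.07 V; V_DS = V_D − V_S = 1.75 − 1.2 = 0.55 V.
V_ov = V_GS − V_TN = 3.07 − 1.29 = 1.78 V.
Since V_DS = 0.55 V < V_ov = 1.78 V, the device is in the triode region.
I_D = k_n [V_ov · V_DS − ½ V_DS²] = 2.4 × [1.78 × 0.55 − 0.5 × 0.55²] = 1.99 mA.

Triode; I_D = 1.99 mA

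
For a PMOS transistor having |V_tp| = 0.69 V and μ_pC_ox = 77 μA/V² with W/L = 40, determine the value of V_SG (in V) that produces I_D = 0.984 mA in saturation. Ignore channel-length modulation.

V_SG = 1.49 V

k_p = μ_pC_ox · (W/L) = 3.08 mA/V².
In saturation I_D = ½ k_p (V_SG − |V_tp|)², so V_SG − |V_tp| = √(2 I_D / k_p) = √(2 × 0.984 / 3.08) = 0.799 V.
V_SG = 0.69 + 0.799 = 1.49 V.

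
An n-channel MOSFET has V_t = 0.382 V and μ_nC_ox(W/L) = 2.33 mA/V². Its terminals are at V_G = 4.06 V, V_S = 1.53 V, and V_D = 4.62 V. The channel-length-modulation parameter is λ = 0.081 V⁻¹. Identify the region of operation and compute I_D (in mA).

V_GS = V_G − V_S = 4.06 − 1.53 = 2.53 V; V_DS = V_D − V_S = 4.62 − 1.53 = 3.09 V.
V_ov = V_GS − V_t = 2.53 − 0.382 = 2.15 V.
Since V_DS = 3.09 V ≥ V_ov = 2.15 V, the device is in saturation.
I_D = ½ k_n V_ov² (1 + λ V_DS) = 0.5 × 2.33 × 2.15² × (1 + 0.081 × 3.09) = 6.72 mA.

Saturation; I_D = 6.72 mA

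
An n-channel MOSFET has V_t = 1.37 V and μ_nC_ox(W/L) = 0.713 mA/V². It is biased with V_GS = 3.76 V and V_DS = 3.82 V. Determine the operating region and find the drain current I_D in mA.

Saturation; I_D = 2.04 mA

V_ov = V_GS − V_t = 3.76 − 1.37 = 2.39 V.
Since V_DS = 3.82 V ≥ V_ov = 2.39 V, the device is in saturation.
I_D = ½ k_n V_ov² = 0.5 × 0.713 × 2.39² = 2.04 mA.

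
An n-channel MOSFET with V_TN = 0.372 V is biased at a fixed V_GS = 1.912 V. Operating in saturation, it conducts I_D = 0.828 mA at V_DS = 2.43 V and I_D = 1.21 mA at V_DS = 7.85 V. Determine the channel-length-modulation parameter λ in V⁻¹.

λ = 0.107 V⁻¹

With V_GS fixed, I_D ∝ (1 + λ V_DS) in saturation, so I_D2/I_D1 = (1 + λ V_DS2)/(1 + λ V_DS1).
1.21/0.828 = 1.461 = (1 + 7.85 λ)/(1 + 2.43 λ).
Solving: λ (I_D1 V_DS2 − I_D2 V_DS1) = I_D2 − I_D1, so λ = (1.21 − 0.828) / (0.828 × 7.85 − 1.21 × 2.43) = 0.382 / 3.56 = 0.107 V⁻¹.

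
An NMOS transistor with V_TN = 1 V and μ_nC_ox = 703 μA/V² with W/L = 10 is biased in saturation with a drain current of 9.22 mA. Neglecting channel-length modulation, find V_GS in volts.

V_GS = 2.62 V

k_n = μ_nC_ox · (W/L) = 7.03 mA/V².
In saturation I_D = ½ k_n (V_GS − V_TN)², so V_GS − V_TN = √(2 I_D / k_n) = √(2 × 9.22 / 7.03) = 1.62 V.
V_GS = 1 + 1.62 = 2.62 V.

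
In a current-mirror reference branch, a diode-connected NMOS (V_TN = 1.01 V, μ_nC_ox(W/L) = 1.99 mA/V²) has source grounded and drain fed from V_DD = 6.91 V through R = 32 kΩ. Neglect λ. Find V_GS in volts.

With gate tied to drain, V_GS = V_DS ≥ V_GS − V_TN, so the device is in saturation.
KCL at the drain: ½ k_n (V_GS − V_TN)² = (V_DD − V_GS)/R.
Let x = V_GS − 1.01. Then 31.8 x² + x − 5.9 = 0, giving x = 0.415 V (positive root), so V_GS = 1.43 V.
I_D = (V_DD − V_GS)/R = (6.91 − 1.43) / 32 = 0.171 mA.

V_GS = 1.43 V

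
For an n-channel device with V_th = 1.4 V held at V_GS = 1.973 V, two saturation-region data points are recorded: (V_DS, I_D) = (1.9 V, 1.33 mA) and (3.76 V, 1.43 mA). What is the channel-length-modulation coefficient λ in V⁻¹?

λ = 0.0438 V⁻¹

With V_GS fixed, I_D ∝ (1 + λ V_DS) in saturation, so I_D2/I_D1 = (1 + λ V_DS2)/(1 + λ V_DS1).
1.43/1.33 = 1.075 = (1 + 3.76 λ)/(1 + 1.9 λ).
Solving: λ (I_D1 V_DS2 − I_D2 V_DS1) = I_D2 − I_D1, so λ = (1.43 − 1.33) / (1.33 × 3.76 − 1.43 × 1.9) = 0.1 / 2.28 = 0.0438 V⁻¹.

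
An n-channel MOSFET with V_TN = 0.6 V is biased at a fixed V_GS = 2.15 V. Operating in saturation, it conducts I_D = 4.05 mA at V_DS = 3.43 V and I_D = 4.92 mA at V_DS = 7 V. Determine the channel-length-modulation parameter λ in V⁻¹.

With V_GS fixed, I_D ∝ (1 + λ V_DS) in saturation, so I_D2/I_D1 = (1 + λ V_DS2)/(1 + λ V_DS1).
4.92/4.05 = 1.215 = (1 + 7 λ)/(1 + 3.43 λ).
Solving: λ (I_D1 V_DS2 − I_D2 V_DS1) = I_D2 − I_D1, so λ = (4.92 − 4.05) / (4.05 × 7 − 4.92 × 3.43) = 0.87 / 11.5 = 0.0758 V⁻¹.

λ = 0.0758 V⁻¹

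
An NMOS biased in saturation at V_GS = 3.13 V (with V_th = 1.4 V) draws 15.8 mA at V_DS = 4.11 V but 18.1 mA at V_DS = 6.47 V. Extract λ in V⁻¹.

λ = 0.0826 V⁻¹

With V_GS fixed, I_D ∝ (1 + λ V_DS) in saturation, so I_D2/I_D1 = (1 + λ V_DS2)/(1 + λ V_DS1).
18.1/15.8 = 1.146 = (1 + 6.47 λ)/(1 + 4.11 λ).
Solving: λ (I_D1 V_DS2 − I_D2 V_DS1) = I_D2 − I_D1, so λ = (18.1 − 15.8) / (15.8 × 6.47 − 18.1 × 4.11) = 2.3 / 27.8 = 0.0826 V⁻¹.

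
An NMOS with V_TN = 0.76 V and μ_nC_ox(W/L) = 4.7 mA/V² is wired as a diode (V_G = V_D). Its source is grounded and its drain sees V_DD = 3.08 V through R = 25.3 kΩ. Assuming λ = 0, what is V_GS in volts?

With gate tied to drain, V_GS = V_DS ≥ V_GS − V_TN, so the device is in saturation.
KCL at the drain: ½ k_n (V_GS − V_TN)² = (V_DD − V_GS)/R.
Let x = V_GS − 0.76. Then 59.5 x² + x − 2.32 = 0, giving x = 0.189 V (positive root), so V_GS = 0.949 V.
I_D = (V_DD − V_GS)/R = (3.08 − 0.949) / 25.3 = 0.0842 mA.

V_GS = 0.949 V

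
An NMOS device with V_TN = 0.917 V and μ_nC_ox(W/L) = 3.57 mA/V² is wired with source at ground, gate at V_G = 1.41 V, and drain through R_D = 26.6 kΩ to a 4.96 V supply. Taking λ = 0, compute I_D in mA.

I_D = 0.182 mA

V_GS = V_G = 1.41 V, so V_ov = 1.41 − 0.917 = 0.493 V.
Assume saturation: I_D = ½ k_n V_ov² = 0.5 × 3.57 × 0.493² = 0.434 mA, giving V_DS = V_DD − I_D R_D = 4.96 − 0.434 × 26.6 = -6.58 V.
But -6.58 V < V_ov = 0.493 V, so the device is actually in triode.
In triode I_D = k_n[V_ov V_DS − ½ V_DS²] and I_D = (V_DD − V_DS)/R_D. Equating: 47.5 V_DS² − 47.82 V_DS + 4.96 = 0, giving V_DS = 0.117 V (the root below V_ov).
I_D = (4.96 − 0.117) / 26.6 = 0.182 mA.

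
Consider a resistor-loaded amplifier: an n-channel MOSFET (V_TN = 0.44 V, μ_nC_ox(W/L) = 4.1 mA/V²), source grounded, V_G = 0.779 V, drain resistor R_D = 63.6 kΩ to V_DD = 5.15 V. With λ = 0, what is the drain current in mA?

I_D = 0.0800 mA

V_GS = V_G = 0.779 V, so V_ov = 0.779 − 0.44 = 0.339 V.
Assume saturation: I_D = ½ k_n V_ov² = 0.5 × 4.1 × 0.339² = 0.236 mA, giving V_DS = V_DD − I_D R_D = 5.15 − 0.236 × 63.6 = -9.83 V.
But -9.83 V < V_ov = 0.339 V, so the device is actually in triode.
In triode I_D = k_n[V_ov V_DS − ½ V_DS²] and I_D = (V_DD − V_DS)/R_D. Equating: 130 V_DS² − 89.4 V_DS + 5.15 = 0, giving V_DS = 0.0635 V (the root below V_ov).
I_D = (5.15 − 0.0635) / 63.6 = 0.08 mA.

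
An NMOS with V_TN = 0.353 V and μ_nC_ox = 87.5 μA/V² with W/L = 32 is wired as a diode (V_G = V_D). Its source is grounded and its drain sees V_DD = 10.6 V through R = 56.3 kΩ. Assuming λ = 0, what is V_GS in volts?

V_GS = 0.707 V

With gate tied to drain, V_GS = V_DS ≥ V_GS − V_TN, so the device is in saturation.
k_n = μ_nC_ox · (W/L) = 2.8 mA/V².
KCL at the drain: ½ k_n (V_GS − V_TN)² = (V_DD − V_GS)/R.
Let x = V_GS − 0.353. Then 78.8 x² + x − 10.25 = 0, giving x = 0.354 V (positive root), so V_GS = 0.707 V.
I_D = (V_DD − V_GS)/R = (10.6 − 0.707) / 56.3 = 0.176 mA.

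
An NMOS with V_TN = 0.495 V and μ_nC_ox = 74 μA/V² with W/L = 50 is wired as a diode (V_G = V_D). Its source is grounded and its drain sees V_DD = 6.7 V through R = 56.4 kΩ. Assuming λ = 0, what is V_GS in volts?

V_GS = 0.734 V

With gate tied to drain, V_GS = V_DS ≥ V_GS − V_TN, so the device is in saturation.
k_n = μ_nC_ox · (W/L) = 3.7 mA/V².
KCL at the drain: ½ k_n (V_GS − V_TN)² = (V_DD − V_GS)/R.
Let x = V_GS − 0.495. Then 104 x² + x − 6.205 = 0, giving x = 0.239 V (positive root), so V_GS = 0.734 V.
I_D = (V_DD − V_GS)/R = (6.7 − 0.734) / 56.4 = 0.106 mA.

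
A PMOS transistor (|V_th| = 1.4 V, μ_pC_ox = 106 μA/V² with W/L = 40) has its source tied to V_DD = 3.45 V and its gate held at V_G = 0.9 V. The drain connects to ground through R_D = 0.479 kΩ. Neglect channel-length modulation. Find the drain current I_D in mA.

I_D = 2.80 mA

V_SG = V_DD − V_G = 3.45 − 0.9 = 2.55 V, so V_ov = 2.55 − 1.4 = 1.15 V.
k_p = μ_pC_ox · (W/L) = 4.24 mA/V².
Assume saturation: I_D = ½ k_p V_ov² = 0.5 × 4.24 × 1.15² = 2.8 mA, giving V_SD = V_DD − I_D R_D = 3.45 − 2.8 × 0.479 = 2.11 V.
V_SD = 2.11 V ≥ V_ov = 1.15 V, confirming saturation.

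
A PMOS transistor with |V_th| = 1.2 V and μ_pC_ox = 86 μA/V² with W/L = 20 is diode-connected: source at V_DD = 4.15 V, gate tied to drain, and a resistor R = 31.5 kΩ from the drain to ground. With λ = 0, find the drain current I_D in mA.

With gate tied to drain, V_SG = V_SD ≥ V_SG − |V_th|, so the device is in saturation.
k_p = μ_pC_ox · (W/L) = 1.72 mA/V².
KCL at the drain: ½ k_p (V_SG − |V_th|)² = (V_DD − V_SG)/R.
Let x = V_SG − 1.2. Then 27.1 x² + x − 2.95 = 0, giving x = 0.312 V (positive root), so V_SG = 1.51 V.
I_D = (V_DD − V_SG)/R = (4.15 − 1.51) / 31.5 = 0.0837 mA.

I_D = 0.0837 mA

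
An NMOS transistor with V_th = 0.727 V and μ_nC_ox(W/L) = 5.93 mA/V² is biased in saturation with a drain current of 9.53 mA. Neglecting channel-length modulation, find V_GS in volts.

In saturation I_D = ½ k_n (V_GS − V_th)², so V_GS − V_th = √(2 I_D / k_n) = √(2 × 9.53 / 5.93) = 1.79 V.
V_GS = 0.727 + 1.79 = 2.52 V.

V_GS = 2.52 V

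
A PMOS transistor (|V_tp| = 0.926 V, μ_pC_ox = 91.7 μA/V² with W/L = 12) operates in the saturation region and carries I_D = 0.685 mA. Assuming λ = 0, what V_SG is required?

k_p = μ_pC_ox · (W/L) = 1.1 mA/V².
In saturation I_D = ½ k_p (V_SG − |V_tp|)², so V_SG − |V_tp| = √(2 I_D / k_p) = √(2 × 0.685 / 1.1) = 1.12 V.
V_SG = 0.926 + 1.12 = 2.04 V.

V_SG = 2.04 V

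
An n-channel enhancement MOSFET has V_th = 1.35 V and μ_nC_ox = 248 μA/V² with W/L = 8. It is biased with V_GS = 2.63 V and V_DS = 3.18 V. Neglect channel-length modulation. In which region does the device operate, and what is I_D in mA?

k_n = μ_nC_ox · (W/L) = 1.984 mA/V².
V_ov = V_GS − V_th = 2.63 − 1.35 = 1.28 V.
Since V_DS = 3.18 V ≥ V_ov = 1.28 V, the device is in saturation.
I_D = ½ k_n V_ov² = 0.5 × 1.984 × 1.28² = 1.63 mA.

Saturation; I_D = 1.63 mA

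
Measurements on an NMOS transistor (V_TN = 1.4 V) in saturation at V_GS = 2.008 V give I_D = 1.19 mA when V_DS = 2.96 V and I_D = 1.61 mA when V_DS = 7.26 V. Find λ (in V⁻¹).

With V_GS fixed, I_D ∝ (1 + λ V_DS) in saturation, so I_D2/I_D1 = (1 + λ V_DS2)/(1 + λ V_DS1).
1.61/1.19 = 1.353 = (1 + 7.26 λ)/(1 + 2.96 λ).
Solving: λ (I_D1 V_DS2 − I_D2 V_DS1) = I_D2 − I_D1, so λ = (1.61 − 1.19) / (1.19 × 7.26 − 1.61 × 2.96) = 0.42 / 3.87 = 0.108 V⁻¹.

λ = 0.108 V⁻¹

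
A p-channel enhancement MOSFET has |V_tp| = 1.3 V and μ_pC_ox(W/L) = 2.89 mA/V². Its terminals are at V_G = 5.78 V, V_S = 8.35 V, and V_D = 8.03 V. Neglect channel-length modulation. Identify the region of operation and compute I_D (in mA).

Triode; I_D = 1.03 mA

V_SG = V_S − V_G = 8.35 − 5.78 = 2.57 V; V_SD = V_S − V_D = 8.35 − 8.03 = 0.32 V.
V_ov = V_SG − |V_tp| = 2.57 − 1.3 = 1.27 V.
Since V_SD = 0.32 V < V_ov = 1.27 V, the device is in the triode region.
I_D = k_p [V_ov · V_SD − ½ V_SD²] = 2.89 × [1.27 × 0.32 − 0.5 × 0.32²] = 1.03 mA.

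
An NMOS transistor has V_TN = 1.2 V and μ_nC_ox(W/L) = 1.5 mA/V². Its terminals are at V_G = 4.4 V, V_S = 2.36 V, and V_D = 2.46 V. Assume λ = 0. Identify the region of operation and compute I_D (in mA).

V_GS = V_G − V_S = 4.4 − 2.36 = 2.04 V; V_DS = V_D − V_S = 2.46 − 2.36 = 0.1 V.
V_ov = V_GS − V_TN = 2.04 − 1.2 = 0.84 V.
Since V_DS = 0.1 V < V_ov = 0.84 V, the device is in the triode region.
I_D = k_n [V_ov · V_DS − ½ V_DS²] = 1.5 × [0.84 × 0.1 − 0.5 × 0.1²] = 0.119 mA.

Triode; I_D = 0.119 mA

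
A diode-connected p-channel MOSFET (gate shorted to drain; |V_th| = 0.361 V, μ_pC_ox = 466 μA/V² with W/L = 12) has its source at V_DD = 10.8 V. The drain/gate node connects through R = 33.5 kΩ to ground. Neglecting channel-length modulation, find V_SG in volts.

With gate tied to drain, V_SG = V_SD ≥ V_SG − |V_th|, so the device is in saturation.
k_p = μ_pC_ox · (W/L) = 5.592 mA/V².
KCL at the drain: ½ k_p (V_SG − |V_th|)² = (V_DD − V_SG)/R.
Let x = V_SG − 0.361. Then 93.7 x² + x − 10.44 = 0, giving x = 0.329 V (positive root), so V_SG = 0.69 V.
I_D = (V_DD − V_SG)/R = (10.8 − 0.69) / 33.5 = 0.302 mA.

V_SG = 0.690 V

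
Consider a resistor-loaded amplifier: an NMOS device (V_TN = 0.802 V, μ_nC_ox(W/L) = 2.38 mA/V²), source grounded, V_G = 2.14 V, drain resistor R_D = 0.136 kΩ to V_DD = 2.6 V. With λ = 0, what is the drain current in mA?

I_D = 2.13 mA

V_GS = V_G = 2.14 V, so V_ov = 2.14 − 0.802 = 1.34 V.
Assume saturation: I_D = ½ k_n V_ov² = 0.5 × 2.38 × 1.34² = 2.13 mA, giving V_DS = V_DD − I_D R_D = 2.6 − 2.13 × 0.136 = 2.31 V.
V_DS = 2.31 V ≥ V_ov = 1.34 V, confirming saturation.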